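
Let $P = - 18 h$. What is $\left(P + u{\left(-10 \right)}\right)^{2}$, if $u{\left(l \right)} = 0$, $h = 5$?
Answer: $8100$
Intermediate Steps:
$P = -90$ ($P = \left(-18\right) 5 = -90$)
$\left(P + u{\left(-10 \right)}\right)^{2} = \left(-90 + 0\right)^{2} = \left(-90\right)^{2} = 8100$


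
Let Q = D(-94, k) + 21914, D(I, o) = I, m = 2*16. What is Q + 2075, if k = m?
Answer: 23895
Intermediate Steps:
m = 32
k = 32
Q = 21820 (Q = -94 + 21914 = 21820)
Q + 2075 = 21820 + 2075 = 23895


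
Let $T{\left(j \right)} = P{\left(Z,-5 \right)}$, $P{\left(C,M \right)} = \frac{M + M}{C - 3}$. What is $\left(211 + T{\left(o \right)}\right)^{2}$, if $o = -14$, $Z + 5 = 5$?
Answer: $\frac{413449}{9} \approx 45939.0$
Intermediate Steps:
$Z = 0$ ($Z = -5 + 5 = 0$)
$P{\left(C,M \right)} = \frac{2 M}{-3 + C}$
$T{\left(j \right)} = \frac{10}{3}$ ($T{\left(j \right)} = 2 \left(-5\right) \frac{1}{-3 + 0} = 2 \left(-5\right) \frac{1}{-3} = 2 \left(-5\right) \left(- \frac{1}{3}\right) = \frac{10}{3}$)
$\left(211 + T{\left(o \right)}\right)^{2} = \left(211 + \frac{10}{3}\right)^{2} = \left(\frac{643}{3}\right)^{2} = \frac{413449}{9}$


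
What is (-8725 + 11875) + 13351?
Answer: 16501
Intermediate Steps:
(-8725 + 11875) + 13351 = 3150 + 13351 = 16501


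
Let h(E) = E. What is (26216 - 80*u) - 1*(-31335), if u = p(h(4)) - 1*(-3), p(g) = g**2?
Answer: 56031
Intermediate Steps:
u = 19 (u = 4**2 - 1*(-3) = 16 + 3 = 19)
(26216 - 80*u) - 1*(-31335) = (26216 - 80*19) - 1*(-31335) = (26216 - 1520) + 31335 = 24696 + 31335 = 56031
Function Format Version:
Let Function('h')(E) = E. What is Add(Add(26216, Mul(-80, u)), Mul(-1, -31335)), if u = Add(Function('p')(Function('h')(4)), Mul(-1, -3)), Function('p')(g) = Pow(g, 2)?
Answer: 56031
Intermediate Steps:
u = 19 (u = Add(Pow(4, 2), Mul(-1, -3)) = Add(16, 3) = 19)
Add(Add(26216, Mul(-80, u)), Mul(-1, -31335)) = Add(Add(26216, Mul(-80, 19)), Mul(-1, -31335)) = Add(Add(26216, -1520), 31335) = Add(24696, 31335) = 56031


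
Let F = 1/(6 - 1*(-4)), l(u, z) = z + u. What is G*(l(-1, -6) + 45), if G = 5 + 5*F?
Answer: 209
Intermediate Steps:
l(u, z) = u + z
F = ⅒ (F = 1/(6 + 4) = 1/10 = ⅒ ≈ 0.10000)
G = 11/2 (G = 5 + 5*(⅒) = 5 + ½ = 11/2 ≈ 5.5000)
G*(l(-1, -6) + 45) = 11*((-1 - 6) + 45)/2 = 11*(-7 + 45)/2 = (11/2)*38 = 209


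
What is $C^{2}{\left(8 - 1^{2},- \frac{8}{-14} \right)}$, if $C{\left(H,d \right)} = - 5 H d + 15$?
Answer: $25$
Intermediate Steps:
$C{\left(H,d \right)} = 15 - 5 H d$ ($C{\left(H,d \right)} = - 5 H d + 15 = 15 - 5 H d$)
$C^{2}{\left(8 - 1^{2},- \frac{8}{-14} \right)} = \left(15 - 5 \left(8 - 1^{2}\right) \left(- \frac{8}{-14}\right)\right)^{2} = \left(15 - 5 \left(8 - 1\right) \left(\left(-8\right) \left(- \frac{1}{14}\right)\right)\right)^{2} = \left(15 - 5 \left(8 - 1\right) \frac{4}{7}\right)^{2} = \left(15 - 35 \cdot \frac{4}{7}\right)^{2} = \left(15 - 20\right)^{2} = \left(-5\right)^{2} = 25$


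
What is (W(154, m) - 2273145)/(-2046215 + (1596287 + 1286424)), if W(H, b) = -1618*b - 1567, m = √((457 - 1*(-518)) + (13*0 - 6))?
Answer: -284339/104562 - 809*√969/418248 ≈ -2.7795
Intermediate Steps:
m = √969 (m = √((457 + 518) + (0 - 6)) = √(975 - 6) = √969 ≈ 31.129)
W(H, b) = -1567 - 1618*b
(W(154, m) - 2273145)/(-2046215 + (1596287 + 1286424)) = ((-1567 - 1618*√969) - 2273145)/(-2046215 + (1596287 + 1286424)) = (-2274712 - 1618*√969)/(-2046215 + 2882711) = (-2274712 - 1618*√969)/836496 = (-2274712 - 1618*√969)*(1/836496) = -284339/104562 - 809*√969/418248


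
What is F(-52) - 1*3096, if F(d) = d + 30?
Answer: -3118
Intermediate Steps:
F(d) = 30 + d
F(-52) - 1*3096 = (30 - 52) - 1*3096 = -22 - 3096 = -3118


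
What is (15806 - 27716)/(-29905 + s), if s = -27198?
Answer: 11910/57103 ≈ 0.20857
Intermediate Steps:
(15806 - 27716)/(-29905 + s) = (15806 - 27716)/(-29905 - 27198) = -11910/(-57103) = -11910*(-1/57103) = 11910/57103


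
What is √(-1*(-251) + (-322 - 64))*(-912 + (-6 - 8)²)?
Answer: -2148*I*√15 ≈ -8319.2*I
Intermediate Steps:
√(-1*(-251) + (-322 - 64))*(-912 + (-6 - 8)²) = √(251 - 386)*(-912 + (-14)²) = √(-135)*(-912 + 196) = (3*I*√15)*(-716) = -2148*I*√15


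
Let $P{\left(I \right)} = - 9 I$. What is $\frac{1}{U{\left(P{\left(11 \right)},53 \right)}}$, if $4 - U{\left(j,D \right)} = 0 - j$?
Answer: $- \frac{1}{95} \approx -0.010526$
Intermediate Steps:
$U{\left(j,D \right)} = 4 + j$ ($U{\left(j,D \right)} = 4 - \left(0 - j\right) = 4 - - j = 4 + j$)
$\frac{1}{U{\left(P{\left(11 \right)},53 \right)}} = \frac{1}{4 - 99} = \frac{1}{-95} = - \frac{1}{95}$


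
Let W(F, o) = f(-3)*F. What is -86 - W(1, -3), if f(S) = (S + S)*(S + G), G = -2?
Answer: -116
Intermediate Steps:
f(S) = 2*S*(-2 + S) (f(S) = (S + S)*(S - 2) = (2*S)*(-2 + S) = 2*S*(-2 + S))
W(F, o) = 30*F (W(F, o) = (2*(-3)*(-2 - 3))*F = (2*(-3)*(-5))*F = 30*F)
-86 - W(1, -3) = -86 - 30 = -116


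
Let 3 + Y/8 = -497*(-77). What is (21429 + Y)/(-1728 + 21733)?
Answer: 327557/20005 ≈ 16.374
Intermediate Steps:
Y = 306128 (Y = -24 + 8*(-497*(-77)) = -24 + 8*38269 = -24 + 306152 = 306128)
(21429 + Y)/(-1728 + 21733) = (21429 + 306128)/(-1728 + 21733) = 327557/20005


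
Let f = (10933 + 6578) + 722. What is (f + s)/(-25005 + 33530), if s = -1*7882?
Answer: 941/775 ≈ 1.2142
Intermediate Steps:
f = 18233 (f = 17511 + 722 = 18233)
s = -7882
(f + s)/(-25005 + 33530) = (18233 - 7882)/(-25005 + 33530) = 10351/8525 = 10351*(1/8525) = 941/775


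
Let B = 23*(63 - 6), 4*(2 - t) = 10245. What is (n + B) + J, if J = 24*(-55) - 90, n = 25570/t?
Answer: -1115743/10237 ≈ -108.99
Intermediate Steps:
t = -10237/4 (t = 2 - ¼*10245 = 2 - 10245/4 = -10237/4 ≈ -2559.3)
n = -102280/10237 (n = 25570/(-10237/4) = 25570*(-4/10237) = -102280/10237 ≈ -9.9912)
J = -1410 (J = -1320 - 90 = -1410)
B = 1311 (B = 23*57 = 1311)
(n + B) + J = (-102280/10237 + 1311) - 1410 = 13318427/10237 - 1410 = -1115743/10237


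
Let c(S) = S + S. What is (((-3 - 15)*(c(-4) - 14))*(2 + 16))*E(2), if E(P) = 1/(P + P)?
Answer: 1782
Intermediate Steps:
c(S) = 2*S
E(P) = 1/(2*P)
(((-3 - 15)*(c(-4) - 14))*(2 + 16))*E(2) = (((-3 - 15)*(2*(-4) - 14))*(2 + 16))*((½)/2) = (-18*(-8 - 14)*18)*((½)*(½)) = (-18*(-22)*18)*(¼) = (396*18)*(¼) = 7128*(¼) = 1782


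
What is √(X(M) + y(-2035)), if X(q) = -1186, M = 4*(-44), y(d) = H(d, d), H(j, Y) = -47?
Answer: 3*I*√137 ≈ 35.114*I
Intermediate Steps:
y(d) = -47
M = -176
√(X(M) + y(-2035)) = √(-1186 - 47) = √(-1233) = 3*I*√137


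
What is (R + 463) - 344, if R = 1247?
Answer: 1366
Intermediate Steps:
(R + 463) - 344 = (1247 + 463) - 344 = 1710 - 344 = 1366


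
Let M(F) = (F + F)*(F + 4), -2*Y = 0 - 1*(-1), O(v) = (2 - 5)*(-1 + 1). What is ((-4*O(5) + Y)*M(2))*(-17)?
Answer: 204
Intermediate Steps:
O(v) = 0 (O(v) = -3*0 = 0)
Y = -1/2 (Y = -(0 - 1*(-1))/2 = -(0 + 1)/2 = -1/2*1 = -1/2 ≈ -0.50000)
M(F) = 2*F*(4 + F) (M(F) = (2*F)*(4 + F) = 2*F*(4 + F))
((-4*O(5) + Y)*M(2))*(-17) = ((-4*0 - 1/2)*(2*2*(4 + 2)))*(-17) = ((0 - 1/2)*(2*2*6))*(-17) = -1/2*24*(-17) = -12*(-17) = 204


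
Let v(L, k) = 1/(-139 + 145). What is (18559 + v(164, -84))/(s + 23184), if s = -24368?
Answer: -111355/7104 ≈ -15.675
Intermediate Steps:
v(L, k) = ⅙ (v(L, k) = 1/6 = ⅙)
(18559 + v(164, -84))/(s + 23184) = (18559 + ⅙)/(-24368 + 23184) = (111355/6)/(-1184) = (111355/6)*(-1/1184) = -111355/7104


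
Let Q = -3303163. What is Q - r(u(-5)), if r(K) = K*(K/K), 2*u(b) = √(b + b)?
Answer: -3303163 - I*√10/2 ≈ -3.3032e+6 - 1.5811*I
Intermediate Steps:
u(b) = √2*√b/2 (u(b) = √(b + b)/2 = √(2*b)/2 = (√2*√b)/2 = √2*√b/2)
r(K) = K (r(K) = K*1 = K)
Q - r(u(-5)) = -3303163 - √2*√(-5)/2 = -3303163 - √2*I*√5/2 = -3303163 - I*√10/2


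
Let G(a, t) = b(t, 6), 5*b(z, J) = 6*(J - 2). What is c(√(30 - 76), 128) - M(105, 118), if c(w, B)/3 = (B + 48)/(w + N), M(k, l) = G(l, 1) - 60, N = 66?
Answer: 694596/11005 - 264*I*√46/2201 ≈ 63.116 - 0.81351*I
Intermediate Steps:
b(z, J) = -12/5 + 6*J/5 (b(z, J) = (6*(J - 2))/5 = (6*(-2 + J))/5 = (-12 + 6*J)/5 = -12/5 + 6*J/5)
G(a, t) = 24/5 (G(a, t) = -12/5 + (6/5)*6 = -12/5 + 36/5 = 24/5)
M(k, l) = -276/5 (M(k, l) = 24/5 - 60 = -276/5)
c(w, B) = 3*(48 + B)/(66 + w) (c(w, B) = 3*((B + 48)/(w + 66)) = 3*((48 + B)/(66 + w)) = 3*(48 + B)/(66 + w))
c(√(30 - 76), 128) - M(105, 118) = 3*(48 + 128)/(66 + √(30 - 76)) - 1*(-276/5) = 3*176/(66 + √(-46)) + 276/5 = 3*176/(66 + I*√46) + 276/5 = 528/(66 + I*√46) + 276/5 = 276/5 + 528/(66 + I*√46)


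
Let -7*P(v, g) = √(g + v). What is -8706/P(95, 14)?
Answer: 60942*√109/109 ≈ 5837.2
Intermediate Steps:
P(v, g) = -√(g + v)/7
-8706/P(95, 14) = -8706*(-7/√(14 + 95)) = -8706*(-7*√109/109) = -(-60942)*√109/109 = 60942*√109/109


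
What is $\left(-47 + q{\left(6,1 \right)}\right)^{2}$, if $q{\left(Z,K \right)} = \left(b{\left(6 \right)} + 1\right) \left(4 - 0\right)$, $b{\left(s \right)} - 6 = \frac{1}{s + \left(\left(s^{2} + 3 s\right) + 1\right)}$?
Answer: $\frac{1334025}{3721} \approx 358.51$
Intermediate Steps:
$b{\left(s \right)} = 6 + \frac{1}{1 + s^{2} + 4 s}$ ($b{\left(s \right)} = 6 + \frac{1}{s + \left(\left(s^{2} + 3 s\right) + 1\right)} = 6 + \frac{1}{s + \left(1 + s^{2} + 3 s\right)} = 6 + \frac{1}{1 + s^{2} + 4 s}$)
$q{\left(Z,K \right)} = \frac{1712}{61}$ ($q{\left(Z,K \right)} = \left(\frac{7 + 6 \cdot 6^{2} + 24 \cdot 6}{1 + 6^{2} + 4 \cdot 6} + 1\right) \left(4 - 0\right) = \left(\frac{7 + 6 \cdot 36 + 144}{1 + 36 + 24} + 1\right) \left(4 + \left(-1 + 1\right)\right) = \left(\frac{7 + 216 + 144}{61} + 1\right) \left(4 + 0\right) = \left(\frac{1}{61} \cdot 367 + 1\right) 4 = \left(\frac{367}{61} + 1\right) 4 = \frac{428}{61} \cdot 4 = \frac{1712}{61}$)
$\left(-47 + q{\left(6,1 \right)}\right)^{2} = \left(-47 + \frac{1712}{61}\right)^{2} = \left(- \frac{1155}{61}\right)^{2} = \frac{1334025}{3721}$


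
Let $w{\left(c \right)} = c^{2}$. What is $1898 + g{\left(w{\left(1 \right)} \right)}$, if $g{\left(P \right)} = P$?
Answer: $1899$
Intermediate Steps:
$1898 + g{\left(w{\left(1 \right)} \right)} = 1898 + 1^{2} = 1898 + 1 = 1899$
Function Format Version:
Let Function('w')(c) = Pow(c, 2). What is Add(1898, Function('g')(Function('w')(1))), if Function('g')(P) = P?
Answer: 1899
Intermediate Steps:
Add(1898, Function('g')(Function('w')(1))) = Add(1898, Pow(1, 2)) = Add(1898, 1) = 1899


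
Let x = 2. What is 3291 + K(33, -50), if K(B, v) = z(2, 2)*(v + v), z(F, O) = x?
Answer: 3091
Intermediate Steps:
z(F, O) = 2
K(B, v) = 4*v (K(B, v) = 2*(v + v) = 2*(2*v) = 4*v)
3291 + K(33, -50) = 3291 + 4*(-50) = 3291 - 200 = 3091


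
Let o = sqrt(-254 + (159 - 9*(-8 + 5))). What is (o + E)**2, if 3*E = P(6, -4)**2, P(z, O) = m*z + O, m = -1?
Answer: 9388/9 + 400*I*sqrt(17)/3 ≈ 1043.1 + 549.75*I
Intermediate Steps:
P(z, O) = O - z (P(z, O) = -z + O = O - z)
E = 100/3 (E = (-4 - 1*6)**2/3 = (-4 - 6)**2/3 = (1/3)*(-10)**2 = (1/3)*100 = 100/3 ≈ 33.333)
o = 2*I*sqrt(17) (o = sqrt(-254 + (159 - 9*(-3))) = sqrt(-254 + (159 + 27)) = sqrt(-254 + 186) = sqrt(-68) = 2*I*sqrt(17) ≈ 8.2462*I)
(o + E)**2 = (2*I*sqrt(17) + 100/3)**2 = (100/3 + 2*I*sqrt(17))**2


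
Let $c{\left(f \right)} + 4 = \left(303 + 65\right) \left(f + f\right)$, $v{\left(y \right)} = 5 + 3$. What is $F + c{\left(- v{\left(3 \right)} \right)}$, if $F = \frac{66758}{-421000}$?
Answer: $- \frac{1240299379}{210500} \approx -5892.2$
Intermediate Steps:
$v{\left(y \right)} = 8$
$F = - \frac{33379}{210500}$ ($F = 66758 \left(- \frac{1}{421000}\right) = - \frac{33379}{210500} \approx -0.15857$)
$c{\left(f \right)} = -4 + 736 f$ ($c{\left(f \right)} = -4 + \left(303 + 65\right) \left(f + f\right) = -4 + 368 \cdot 2 f = -4 + 736 f$)
$F + c{\left(- v{\left(3 \right)} \right)} = - \frac{33379}{210500} + \left(-4 + 736 \left(\left(-1\right) 8\right)\right) = - \frac{33379}{210500} + \left(-4 + 736 \left(-8\right)\right) = - \frac{33379}{210500} - 5892 = - \frac{1240299379}{210500}$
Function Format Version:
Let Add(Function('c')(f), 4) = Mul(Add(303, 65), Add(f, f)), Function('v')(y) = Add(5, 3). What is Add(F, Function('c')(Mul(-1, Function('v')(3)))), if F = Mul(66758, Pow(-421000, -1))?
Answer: Rational(-1240299379, 210500) ≈ -5892.2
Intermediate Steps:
Function('v')(y) = 8
F = Rational(-33379, 210500) (F = Mul(66758, Rational(-1, 421000)) = Rational(-33379, 210500) ≈ -0.15857)
Function('c')(f) = Add(-4, Mul(736, f)) (Function('c')(f) = Add(-4, Mul(Add(303, 65), Add(f, f))) = Add(-4, Mul(368, Mul(2, f))) = Add(-4, Mul(736, f)))
Add(F, Function('c')(Mul(-1, Function('v')(3)))) = Add(Rational(-33379, 210500), Add(-4, Mul(736, Mul(-1, 8)))) = Add(Rational(-33379, 210500), Add(-4, Mul(736, -8))) = Add(Rational(-33379, 210500), Add(-4, -5888)) = Add(Rational(-33379, 210500), -5892) = Rational(-1240299379, 210500)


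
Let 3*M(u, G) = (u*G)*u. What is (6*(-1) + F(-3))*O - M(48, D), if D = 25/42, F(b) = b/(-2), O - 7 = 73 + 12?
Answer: -6098/7 ≈ -871.14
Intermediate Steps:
O = 92 (O = 7 + (73 + 12) = 7 + 85 = 92)
F(b) = -b/2 (F(b) = b*(-1/2) = -b/2)
D = 25/42 (D = 25*(1/42) = 25/42 ≈ 0.59524)
M(u, G) = G*u**2/3 (M(u, G) = ((u*G)*u)/3 = ((G*u)*u)/3 = (G*u**2)/3 = G*u**2/3)
(6*(-1) + F(-3))*O - M(48, D) = (6*(-1) - 1/2*(-3))*92 - 25*48**2/(3*42) = (-6 + 3/2)*92 - 25*2304/(3*42) = -9/2*92 - 1*3200/7 = -414 - 3200/7 = -6098/7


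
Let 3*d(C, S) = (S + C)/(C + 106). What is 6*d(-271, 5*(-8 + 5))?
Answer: 52/15 ≈ 3.4667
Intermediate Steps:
d(C, S) = (C + S)/(3*(106 + C)) (d(C, S) = ((S + C)/(C + 106))/3 = ((C + S)/(106 + C))/3 = (C + S)/(3*(106 + C)))
6*d(-271, 5*(-8 + 5)) = 6*((-271 + 5*(-8 + 5))/(3*(106 - 271))) = 6*((1/3)*(-271 + 5*(-3))/(-165)) = 6*((1/3)*(-1/165)*(-271 - 15)) = 6*((1/3)*(-1/165)*(-286)) = 6*(26/45) = 52/15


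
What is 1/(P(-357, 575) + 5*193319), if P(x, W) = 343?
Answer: 1/966938 ≈ 1.0342e-6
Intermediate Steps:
1/(P(-357, 575) + 5*193319) = 1/(343 + 5*193319) = 1/(343 + 966595) = 1/966938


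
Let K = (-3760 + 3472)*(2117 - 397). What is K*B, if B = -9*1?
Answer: 4458240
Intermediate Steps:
K = -495360 (K = -288*1720 = -495360)
B = -9
K*B = -495360*(-9) = 4458240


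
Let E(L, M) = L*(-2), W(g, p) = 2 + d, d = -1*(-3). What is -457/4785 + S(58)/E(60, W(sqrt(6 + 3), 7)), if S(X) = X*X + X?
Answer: -547637/19140 ≈ -28.612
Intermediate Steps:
S(X) = X + X**2 (S(X) = X**2 + X = X + X**2)
d = 3
W(g, p) = 5 (W(g, p) = 2 + 3 = 5)
E(L, M) = -2*L
-457/4785 + S(58)/E(60, W(sqrt(6 + 3), 7)) = -457/4785 + (58*(1 + 58))/((-2*60)) = -457*1/4785 + (58*59)/(-120) = -457/4785 + 3422*(-1/120) = -457/4785 - 1711/60 = -547637/19140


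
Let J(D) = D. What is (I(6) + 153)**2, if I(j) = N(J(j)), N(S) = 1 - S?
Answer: 21904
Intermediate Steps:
I(j) = 1 - j
(I(6) + 153)**2 = ((1 - 1*6) + 153)**2 = ((1 - 6) + 153)**2 = (-5 + 153)**2 = 148**2 = 21904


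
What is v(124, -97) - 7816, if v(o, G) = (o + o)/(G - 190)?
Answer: -2243440/287 ≈ -7816.9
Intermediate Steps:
v(o, G) = 2*o/(-190 + G) (v(o, G) = (2*o)/(-190 + G) = 2*o/(-190 + G))
v(124, -97) - 7816 = 2*124/(-190 - 97) - 7816 = 2*124/(-287) - 7816 = 2*124*(-1/287) - 7816 = -248/287 - 7816 = -2243440/287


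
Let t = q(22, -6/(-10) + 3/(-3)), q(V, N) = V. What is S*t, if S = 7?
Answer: 154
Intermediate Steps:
t = 22
S*t = 7*22 = 154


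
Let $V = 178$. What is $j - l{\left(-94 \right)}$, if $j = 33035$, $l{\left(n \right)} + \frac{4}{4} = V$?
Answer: $32858$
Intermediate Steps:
$l{\left(n \right)} = 177$ ($l{\left(n \right)} = -1 + 178 = 177$)
$j - l{\left(-94 \right)} = 33035 - 177 = 32858$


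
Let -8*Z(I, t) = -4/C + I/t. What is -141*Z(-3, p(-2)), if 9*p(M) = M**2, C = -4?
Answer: -3243/32 ≈ -101.34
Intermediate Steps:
p(M) = M**2/9
Z(I, t) = -1/8 - I/(8*t) (Z(I, t) = -(-4/(-4) + I/t)/8 = -(-4*(-1/4) + I/t)/8 = -(1 + I/t)/8 = -1/8 - I/(8*t))
-141*Z(-3, p(-2)) = -141*(-1*(-3) - (-2)**2/9)/(8*((1/9)*(-2)**2)) = -141*(3 - 4/9)/(8*((1/9)*4)) = -141*(3 - 1*4/9)/(8*4/9) = -141*9*(3 - 4/9)/(8*4) = -141*9*23/(8*4*9) = -141*23/32 = -3243/32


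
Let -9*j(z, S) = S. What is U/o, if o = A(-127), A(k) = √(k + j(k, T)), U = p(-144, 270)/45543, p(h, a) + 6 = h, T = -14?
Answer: 150*I*√1129/17139349 ≈ 0.00029407*I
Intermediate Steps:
p(h, a) = -6 + h
j(z, S) = -S/9
U = -50/15181 (U = (-6 - 144)/45543 = -150*1/45543 = -50/15181 ≈ -0.0032936)
A(k) = √(14/9 + k) (A(k) = √(k - ⅑*(-14)) = √(k + 14/9) = √(14/9 + k))
o = I*√1129/3 (o = √(14 + 9*(-127))/3 = √(14 - 1143)/3 = √(-1129)/3 = (I*√1129)/3 = I*√1129/3 ≈ 11.2*I)
U/o = -50*(-3*I*√1129/1129)/15181 = -(-150)*I*√1129/17139349 = 150*I*√1129/17139349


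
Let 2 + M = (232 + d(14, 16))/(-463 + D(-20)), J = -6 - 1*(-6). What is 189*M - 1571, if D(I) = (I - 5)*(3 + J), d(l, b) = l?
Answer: -547528/269 ≈ -2035.4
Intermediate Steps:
J = 0 (J = -6 + 6 = 0)
D(I) = -15 + 3*I (D(I) = (I - 5)*(3 + 0) = (-5 + I)*3 = -15 + 3*I)
M = -661/269 (M = -2 + (232 + 14)/(-463 + (-15 + 3*(-20))) = -2 + 246/(-463 + (-15 - 60)) = -2 + 246/(-463 - 75) = -2 + 246/(-538) = -2 + 246*(-1/538) = -2 - 123/269 = -661/269 ≈ -2.4572)
189*M - 1571 = 189*(-661/269) - 1571 = -124929/269 - 1571 = -547528/269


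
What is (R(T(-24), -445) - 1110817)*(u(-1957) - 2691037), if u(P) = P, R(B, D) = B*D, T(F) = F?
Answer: 2962662340178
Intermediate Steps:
(R(T(-24), -445) - 1110817)*(u(-1957) - 2691037) = (-24*(-445) - 1110817)*(-1957 - 2691037) = (10680 - 1110817)*(-2692994) = -1100137*(-2692994) = 2962662340178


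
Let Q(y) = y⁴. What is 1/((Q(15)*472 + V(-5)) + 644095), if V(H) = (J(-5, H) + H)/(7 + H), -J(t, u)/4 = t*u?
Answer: 2/49078085 ≈ 4.0751e-8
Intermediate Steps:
J(t, u) = -4*t*u
V(H) = 21*H/(7 + H) (V(H) = (-4*(-5)*H + H)/(7 + H) = (20*H + H)/(7 + H) = (21*H)/(7 + H) = 21*H/(7 + H))
1/((Q(15)*472 + V(-5)) + 644095) = 1/((15⁴*472 + 21*(-5)/(7 - 5)) + 644095) = 1/((50625*472 + 21*(-5)/2) + 644095) = 1/((23895000 + 21*(-5)*(½)) + 644095) = 1/((23895000 - 105/2) + 644095) = 1/(47789895/2 + 644095) = 1/(49078085/2) = 2/49078085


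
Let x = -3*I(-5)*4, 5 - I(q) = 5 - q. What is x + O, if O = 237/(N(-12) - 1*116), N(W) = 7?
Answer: 6303/109 ≈ 57.826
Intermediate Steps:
I(q) = q (I(q) = 5 - (5 - q) = 5 + (-5 + q) = q)
x = 60 (x = -3*(-5)*4 = 15*4 = 60)
O = -237/109 (O = 237/(7 - 1*116) = 237/(7 - 116) = 237/(-109) = 237*(-1/109) = -237/109 ≈ -2.1743)
x + O = 60 - 237/109 = 6303/109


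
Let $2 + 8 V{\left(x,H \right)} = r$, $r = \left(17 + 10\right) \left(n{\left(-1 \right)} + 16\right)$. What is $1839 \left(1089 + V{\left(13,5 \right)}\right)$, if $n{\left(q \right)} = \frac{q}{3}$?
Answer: $\frac{16795587}{8} \approx 2.0994 \cdot 10^{6}$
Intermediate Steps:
$n{\left(q \right)} = \frac{q}{3}$ ($n{\left(q \right)} = q \frac{1}{3} = \frac{q}{3}$)
$r = 423$ ($r = \left(17 + 10\right) \left(\frac{1}{3} \left(-1\right) + 16\right) = 27 \left(- \frac{1}{3} + 16\right) = 27 \cdot \frac{47}{3} = 423$)
$V{\left(x,H \right)} = \frac{421}{8}$ ($V{\left(x,H \right)} = - \frac{1}{4} + \frac{1}{8} \cdot 423 = - \frac{1}{4} + \frac{423}{8} = \frac{421}{8}$)
$1839 \left(1089 + V{\left(13,5 \right)}\right) = 1839 \left(1089 + \frac{421}{8}\right) = 1839 \cdot \frac{9133}{8} = \frac{16795587}{8}$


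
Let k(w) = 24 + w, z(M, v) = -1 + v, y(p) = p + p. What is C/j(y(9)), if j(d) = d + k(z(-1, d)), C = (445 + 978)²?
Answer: 2024929/59 ≈ 34321.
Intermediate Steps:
y(p) = 2*p
C = 2024929 (C = 1423² = 2024929)
j(d) = 23 + 2*d (j(d) = d + (24 + (-1 + d)) = d + (23 + d) = 23 + 2*d)
C/j(y(9)) = 2024929/(23 + 2*(2*9)) = 2024929/(23 + 2*18) = 2024929/(23 + 36) = 2024929/59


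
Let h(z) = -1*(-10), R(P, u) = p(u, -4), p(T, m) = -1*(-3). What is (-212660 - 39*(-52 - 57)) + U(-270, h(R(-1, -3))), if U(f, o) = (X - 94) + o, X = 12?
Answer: -208481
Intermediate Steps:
p(T, m) = 3
R(P, u) = 3
h(z) = 10
U(f, o) = -82 + o (U(f, o) = (12 - 94) + o = -82 + o)
(-212660 - 39*(-52 - 57)) + U(-270, h(R(-1, -3))) = (-212660 - 39*(-52 - 57)) + (-82 + 10) = (-212660 - 39*(-109)) - 72 = (-212660 + 4251) - 72 = -208409 - 72 = -208481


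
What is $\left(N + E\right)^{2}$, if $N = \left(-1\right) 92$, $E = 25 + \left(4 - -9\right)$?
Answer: $2916$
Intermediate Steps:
$E = 38$ ($E = 25 + \left(4 + 9\right) = 25 + 13 = 38$)
$N = -92$
$\left(N + E\right)^{2} = \left(-92 + 38\right)^{2} = \left(-54\right)^{2} = 2916$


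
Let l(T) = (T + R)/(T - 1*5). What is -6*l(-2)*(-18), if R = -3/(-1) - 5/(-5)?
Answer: -216/7 ≈ -30.857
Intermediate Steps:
R = 4 (R = -3*(-1) - 5*(-⅕) = 3 + 1 = 4)
l(T) = (4 + T)/(-5 + T) (l(T) = (T + 4)/(T - 1*5) = (4 + T)/(T - 5) = (4 + T)/(-5 + T))
-6*l(-2)*(-18) = -6*(4 - 2)/(-5 - 2)*(-18) = -6*2/(-7)*(-18) = -(-6)*2/7*(-18) = -6*(-2/7)*(-18) = (12/7)*(-18) = -216/7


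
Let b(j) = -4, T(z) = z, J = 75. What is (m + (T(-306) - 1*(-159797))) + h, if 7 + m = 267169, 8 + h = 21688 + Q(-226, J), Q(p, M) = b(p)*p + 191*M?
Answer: 463562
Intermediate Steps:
Q(p, M) = -4*p + 191*M
h = 36909 (h = -8 + (21688 + (-4*(-226) + 191*75)) = -8 + (21688 + (904 + 14325)) = -8 + (21688 + 15229) = -8 + 36917 = 36909)
m = 267162 (m = -7 + 267169 = 267162)
(m + (T(-306) - 1*(-159797))) + h = (267162 + (-306 - 1*(-159797))) + 36909 = (267162 + (-306 + 159797)) + 36909 = (267162 + 159491) + 36909 = 426653 + 36909 = 463562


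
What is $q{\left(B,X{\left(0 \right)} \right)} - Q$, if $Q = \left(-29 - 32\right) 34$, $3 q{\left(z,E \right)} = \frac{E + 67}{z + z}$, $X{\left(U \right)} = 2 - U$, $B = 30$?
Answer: $\frac{124463}{60} \approx 2074.4$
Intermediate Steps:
$q{\left(z,E \right)} = \frac{67 + E}{6 z}$ ($q{\left(z,E \right)} = \frac{\left(E + 67\right) \frac{1}{z + z}}{3} = \frac{\left(67 + E\right) \frac{1}{2 z}}{3} = \frac{\frac{1}{2} \frac{1}{z} \left(67 + E\right)}{3} = \frac{67 + E}{6 z}$)
$Q = -2074$ ($Q = \left(-61\right) 34 = -2074$)
$q{\left(B,X{\left(0 \right)} \right)} - Q = \frac{67 + \left(2 - 0\right)}{6 \cdot 30} - -2074 = \frac{1}{6} \cdot \frac{1}{30} \left(67 + \left(2 + 0\right)\right) + 2074 = \frac{1}{6} \cdot \frac{1}{30} \left(67 + 2\right) + 2074 = \frac{1}{6} \cdot \frac{1}{30} \cdot 69 + 2074 = \frac{23}{60} + 2074 = \frac{124463}{60}$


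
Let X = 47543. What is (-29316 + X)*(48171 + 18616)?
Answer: 1217326649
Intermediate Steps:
(-29316 + X)*(48171 + 18616) = (-29316 + 47543)*(48171 + 18616) = 18227*66787 = 1217326649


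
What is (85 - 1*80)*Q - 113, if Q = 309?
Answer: 1432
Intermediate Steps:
(85 - 1*80)*Q - 113 = (85 - 1*80)*309 - 113 = (85 - 80)*309 - 113 = 5*309 - 113 = 1545 - 113 = 1432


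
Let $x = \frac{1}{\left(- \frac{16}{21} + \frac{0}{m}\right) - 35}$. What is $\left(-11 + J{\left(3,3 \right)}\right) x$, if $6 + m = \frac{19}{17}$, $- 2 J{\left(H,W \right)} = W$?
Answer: $\frac{525}{1502} \approx 0.34953$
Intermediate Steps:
$J{\left(H,W \right)} = - \frac{W}{2}$
$m = - \frac{83}{17}$ ($m = -6 + \frac{19}{17} = - \frac{83}{17} \approx -4.8824$)
$x = - \frac{21}{751}$ ($x = \frac{1}{\left(- \frac{16}{21} + \frac{0}{- \frac{83}{17}}\right) - 35} = \frac{1}{\left(\left(-16\right) \frac{1}{21} + 0 \left(- \frac{17}{83}\right)\right) - 35} = \frac{1}{\left(- \frac{16}{21} + 0\right) - 35} = \frac{1}{- \frac{16}{21} - 35} = \frac{1}{- \frac{751}{21}} = - \frac{21}{751} \approx -0.027963$)
$\left(-11 + J{\left(3,3 \right)}\right) x = \left(-11 - \frac{3}{2}\right) \left(- \frac{21}{751}\right) = \left(- \frac{25}{2}\right) \left(- \frac{21}{751}\right) = \frac{525}{1502}$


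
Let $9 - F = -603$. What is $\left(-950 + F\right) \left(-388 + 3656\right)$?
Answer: $-1104584$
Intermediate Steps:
$F = 612$ ($F = 9 - -603 = 9 + 603 = 612$)
$\left(-950 + F\right) \left(-388 + 3656\right) = \left(-950 + 612\right) \left(-388 + 3656\right) = \left(-338\right) 3268 = -1104584$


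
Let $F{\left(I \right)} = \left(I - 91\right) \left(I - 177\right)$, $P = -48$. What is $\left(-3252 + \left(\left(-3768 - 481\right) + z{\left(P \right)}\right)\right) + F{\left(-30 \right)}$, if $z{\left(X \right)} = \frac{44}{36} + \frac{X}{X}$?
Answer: $\frac{157934}{9} \approx 17548.0$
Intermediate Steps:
$F{\left(I \right)} = \left(-177 + I\right) \left(-91 + I\right)$ ($F{\left(I \right)} = \left(-91 + I\right) \left(-177 + I\right) = \left(-177 + I\right) \left(-91 + I\right)$)
$z{\left(X \right)} = \frac{20}{9}$ ($z{\left(X \right)} = 44 \cdot \frac{1}{36} + 1 = \frac{11}{9} + 1 = \frac{20}{9}$)
$\left(-3252 + \left(\left(-3768 - 481\right) + z{\left(P \right)}\right)\right) + F{\left(-30 \right)} = \left(-3252 + \left(\left(-3768 - 481\right) + \frac{20}{9}\right)\right) + \left(16107 + \left(-30\right)^{2} - -8040\right) = \left(-3252 + \left(-4249 + \frac{20}{9}\right)\right) + \left(16107 + 900 + 8040\right) = \left(-3252 - \frac{38221}{9}\right) + 25047 = - \frac{67489}{9} + 25047 = \frac{157934}{9}$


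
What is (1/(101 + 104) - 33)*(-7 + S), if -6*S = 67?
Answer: 368638/615 ≈ 599.41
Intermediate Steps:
S = -67/6 (S = -⅙*67 = -67/6 ≈ -11.167)
(1/(101 + 104) - 33)*(-7 + S) = (1/(101 + 104) - 33)*(-7 - 67/6) = (1/205 - 33)*(-109/6) = -6764/205*(-109/6) = 368638/615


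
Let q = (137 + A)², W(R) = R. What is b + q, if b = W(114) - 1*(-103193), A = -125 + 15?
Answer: 104036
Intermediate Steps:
A = -110
b = 103307 (b = 114 - 1*(-103193) = 114 + 103193 = 103307)
q = 729 (q = (137 - 110)² = 27² = 729)
b + q = 103307 + 729 = 104036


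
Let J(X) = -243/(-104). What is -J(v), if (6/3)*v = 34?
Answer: -243/104 ≈ -2.3365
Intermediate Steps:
v = 17 (v = (½)*34 = 17)
J(X) = 243/104 (J(X) = -243*(-1/104) = 243/104)
-J(v) = -1*243/104 = -243/104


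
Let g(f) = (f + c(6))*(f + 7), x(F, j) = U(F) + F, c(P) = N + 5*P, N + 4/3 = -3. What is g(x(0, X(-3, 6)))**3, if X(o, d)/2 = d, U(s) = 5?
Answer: 49836032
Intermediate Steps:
N = -13/3 (N = -4/3 - 3 = -13/3 ≈ -4.3333)
X(o, d) = 2*d
c(P) = -13/3 + 5*P
x(F, j) = 5 + F
g(f) = (7 + f)*(77/3 + f) (g(f) = (f + (-13/3 + 5*6))*(f + 7) = (f + (-13/3 + 30))*(7 + f) = (f + 77/3)*(7 + f) = (77/3 + f)*(7 + f) = (7 + f)*(77/3 + f))
g(x(0, X(-3, 6)))**3 = (539/3 + (5 + 0)**2 + 98*(5 + 0)/3)**3 = (539/3 + 5**2 + (98/3)*5)**3 = (539/3 + 25 + 490/3)**3 = 368**3 = 49836032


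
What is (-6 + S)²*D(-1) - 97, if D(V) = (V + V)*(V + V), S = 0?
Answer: 47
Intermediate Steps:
D(V) = 4*V² (D(V) = (2*V)*(2*V) = 4*V²)
(-6 + S)²*D(-1) - 97 = (-6 + 0)²*(4*(-1)²) - 97 = (-6)²*(4*1) - 97 = 36*4 - 97 = 144 - 97 = 47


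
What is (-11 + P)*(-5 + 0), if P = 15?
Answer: -20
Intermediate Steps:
(-11 + P)*(-5 + 0) = (-11 + 15)*(-5 + 0) = 4*(-5) = -20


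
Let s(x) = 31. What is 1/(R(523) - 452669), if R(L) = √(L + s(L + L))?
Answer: -452669/204909223007 - √554/204909223007 ≈ -2.2092e-6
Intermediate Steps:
R(L) = √(31 + L) (R(L) = √(L + 31) = √(31 + L))
1/(R(523) - 452669) = 1/(√(31 + 523) - 452669) = 1/(√554 - 452669) = 1/(-452669 + √554)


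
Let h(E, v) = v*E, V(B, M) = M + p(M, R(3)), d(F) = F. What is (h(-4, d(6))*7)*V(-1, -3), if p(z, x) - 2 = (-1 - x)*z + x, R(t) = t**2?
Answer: -6384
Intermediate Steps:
p(z, x) = 2 + x + z*(-1 - x) (p(z, x) = 2 + ((-1 - x)*z + x) = 2 + (z*(-1 - x) + x) = 2 + (x + z*(-1 - x)) = 2 + x + z*(-1 - x))
V(B, M) = 11 - 9*M (V(B, M) = M + (2 + 3**2 - M - 1*3**2*M) = M + (2 + 9 - M - 1*9*M) = M + (2 + 9 - M - 9*M) = M + (11 - 10*M) = 11 - 9*M)
h(E, v) = E*v
(h(-4, d(6))*7)*V(-1, -3) = (-4*6*7)*(11 - 9*(-3)) = (-24*7)*(11 + 27) = -168*38 = -6384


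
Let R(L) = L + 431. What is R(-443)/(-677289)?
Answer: 4/225763 ≈ 1.7718e-5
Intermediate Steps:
R(L) = 431 + L
R(-443)/(-677289) = (431 - 443)/(-677289) = -12*(-1/677289) = 4/225763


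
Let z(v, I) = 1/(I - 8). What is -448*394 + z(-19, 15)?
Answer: -1235583/7 ≈ -1.7651e+5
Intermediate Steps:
z(v, I) = 1/(-8 + I)
-448*394 + z(-19, 15) = -448*394 + 1/(-8 + 15) = -176512 + 1/7 = -176512 + ⅐ = -1235583/7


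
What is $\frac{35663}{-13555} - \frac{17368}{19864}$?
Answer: $- \frac{9075318}{2589005} \approx -3.5053$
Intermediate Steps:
$\frac{35663}{-13555} - \frac{17368}{19864} = 35663 \left(- \frac{1}{13555}\right) - \frac{167}{191} = - \frac{35663}{13555} - \frac{167}{191} = - \frac{9075318}{2589005}$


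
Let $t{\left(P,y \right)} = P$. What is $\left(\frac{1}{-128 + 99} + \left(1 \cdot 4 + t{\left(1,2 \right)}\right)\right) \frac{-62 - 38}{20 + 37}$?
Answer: $- \frac{4800}{551} \approx -8.7114$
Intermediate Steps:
$\left(\frac{1}{-128 + 99} + \left(1 \cdot 4 + t{\left(1,2 \right)}\right)\right) \frac{-62 - 38}{20 + 37} = \left(\frac{1}{-128 + 99} + \left(1 \cdot 4 + 1\right)\right) \frac{-62 - 38}{20 + 37} = \left(\frac{1}{-29} + \left(4 + 1\right)\right) \left(- \frac{100}{57}\right) = \left(- \frac{1}{29} + 5\right) \left(\left(-100\right) \frac{1}{57}\right) = \frac{144}{29} \left(- \frac{100}{57}\right) = - \frac{4800}{551}$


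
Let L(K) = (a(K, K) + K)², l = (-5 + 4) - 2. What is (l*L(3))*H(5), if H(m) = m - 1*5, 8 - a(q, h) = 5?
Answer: 0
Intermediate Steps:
l = -3 (l = -1 - 2 = -3)
a(q, h) = 3 (a(q, h) = 8 - 1*5 = 8 - 5 = 3)
L(K) = (3 + K)²
H(m) = -5 + m (H(m) = m - 5 = -5 + m)
(l*L(3))*H(5) = (-3*(3 + 3)²)*(-5 + 5) = -3*6²*0 = -3*36*0 = -108*0 = 0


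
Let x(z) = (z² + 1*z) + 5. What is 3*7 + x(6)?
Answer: 68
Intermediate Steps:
x(z) = 5 + z + z² (x(z) = (z² + z) + 5 = (z + z²) + 5 = 5 + z + z²)
3*7 + x(6) = 3*7 + (5 + 6 + 6²) = 21 + (5 + 6 + 36) = 21 + 47 = 68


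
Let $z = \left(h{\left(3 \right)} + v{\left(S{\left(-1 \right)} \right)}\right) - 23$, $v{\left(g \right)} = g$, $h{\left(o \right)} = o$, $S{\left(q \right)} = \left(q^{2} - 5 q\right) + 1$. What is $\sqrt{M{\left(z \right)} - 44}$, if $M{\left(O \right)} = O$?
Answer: $i \sqrt{57} \approx 7.5498 i$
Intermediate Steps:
$S{\left(q \right)} = 1 + q^{2} - 5 q$
$z = -13$ ($z = \left(3 + \left(1 + \left(-1\right)^{2} - -5\right)\right) - 23 = \left(3 + \left(1 + 1 + 5\right)\right) - 23 = \left(3 + 7\right) - 23 = 10 - 23 = -13$)
$\sqrt{M{\left(z \right)} - 44} = \sqrt{-13 - 44} = \sqrt{-57} = i \sqrt{57}$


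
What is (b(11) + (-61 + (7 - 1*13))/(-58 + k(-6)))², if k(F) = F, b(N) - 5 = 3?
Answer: 335241/4096 ≈ 81.846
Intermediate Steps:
b(N) = 8 (b(N) = 5 + 3 = 8)
(b(11) + (-61 + (7 - 1*13))/(-58 + k(-6)))² = (8 + (-61 + (7 - 1*13))/(-58 - 6))² = (8 + (-61 + (7 - 13))/(-64))² = (8 + (-61 - 6)*(-1/64))² = (8 - 67*(-1/64))² = (8 + 67/64)² = (579/64)² = 335241/4096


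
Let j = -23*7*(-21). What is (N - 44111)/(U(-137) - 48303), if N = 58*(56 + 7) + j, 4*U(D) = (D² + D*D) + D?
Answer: 148304/155811 ≈ 0.95182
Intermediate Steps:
j = 3381 (j = -161*(-21) = 3381)
U(D) = D²/2 + D/4 (U(D) = ((D² + D*D) + D)/4 = ((D² + D²) + D)/4 = (2*D² + D)/4 = (D + 2*D²)/4 = D²/2 + D/4)
N = 7035 (N = 58*(56 + 7) + 3381 = 58*63 + 3381 = 3654 + 3381 = 7035)
(N - 44111)/(U(-137) - 48303) = (7035 - 44111)/((¼)*(-137)*(1 + 2*(-137)) - 48303) = -37076/((¼)*(-137)*(1 - 274) - 48303) = -37076/((¼)*(-137)*(-273) - 48303) = -37076/(37401/4 - 48303) = -37076/(-155811/4) = -37076*(-4/155811) = 148304/155811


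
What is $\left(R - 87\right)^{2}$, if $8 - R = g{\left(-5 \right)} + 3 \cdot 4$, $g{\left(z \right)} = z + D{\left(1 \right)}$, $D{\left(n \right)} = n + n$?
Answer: $7744$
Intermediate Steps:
$D{\left(n \right)} = 2 n$
$g{\left(z \right)} = 2 + z$ ($g{\left(z \right)} = z + 2 \cdot 1 = z + 2 = 2 + z$)
$R = -1$ ($R = 8 - \left(\left(2 - 5\right) + 3 \cdot 4\right) = 8 - \left(-3 + 12\right) = 8 - 9 = -1$)
$\left(R - 87\right)^{2} = \left(-1 - 87\right)^{2} = \left(-88\right)^{2} = 7744$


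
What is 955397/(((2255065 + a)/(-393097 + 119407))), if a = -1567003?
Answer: -43580434155/114677 ≈ -3.8003e+5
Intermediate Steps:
955397/(((2255065 + a)/(-393097 + 119407))) = 955397/(((2255065 - 1567003)/(-393097 + 119407))) = 955397/((688062/(-273690))) = 955397/((688062*(-1/273690))) = 955397/(-114677/45615) = 955397*(-45615/114677) = -43580434155/114677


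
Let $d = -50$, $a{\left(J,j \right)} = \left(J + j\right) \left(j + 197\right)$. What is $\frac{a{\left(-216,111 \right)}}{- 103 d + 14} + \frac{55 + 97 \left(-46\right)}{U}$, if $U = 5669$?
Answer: $- \frac{51523302}{7318679} \approx -7.04$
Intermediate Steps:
$a{\left(J,j \right)} = \left(197 + j\right) \left(J + j\right)$ ($a{\left(J,j \right)} = \left(J + j\right) \left(197 + j\right) = \left(197 + j\right) \left(J + j\right)$)
$\frac{a{\left(-216,111 \right)}}{- 103 d + 14} + \frac{55 + 97 \left(-46\right)}{U} = \frac{111^{2} + 197 \left(-216\right) + 197 \cdot 111 - 23976}{\left(-103\right) \left(-50\right) + 14} + \frac{55 + 97 \left(-46\right)}{5669} = \frac{12321 - 42552 + 21867 - 23976}{5150 + 14} + \left(55 - 4462\right) \frac{1}{5669} = - \frac{32340}{5164} - \frac{4407}{5669} = \left(-32340\right) \frac{1}{5164} - \frac{4407}{5669} = - \frac{8085}{1291} - \frac{4407}{5669} = - \frac{51523302}{7318679}$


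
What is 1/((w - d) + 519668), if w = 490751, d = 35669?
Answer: 1/974750 ≈ 1.0259e-6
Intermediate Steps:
1/((w - d) + 519668) = 1/((490751 - 1*35669) + 519668) = 1/((490751 - 35669) + 519668) = 1/(455082 + 519668) = 1/974750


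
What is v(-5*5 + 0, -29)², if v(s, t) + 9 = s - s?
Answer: 81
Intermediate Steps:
v(s, t) = -9 (v(s, t) = -9 + (s - s) = -9 + 0 = -9)
v(-5*5 + 0, -29)² = (-9)² = 81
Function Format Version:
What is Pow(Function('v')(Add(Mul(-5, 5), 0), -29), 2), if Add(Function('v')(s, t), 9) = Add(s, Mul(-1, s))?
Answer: 81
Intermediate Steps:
Function('v')(s, t) = -9 (Function('v')(s, t) = Add(-9, Add(s, Mul(-1, s))) = Add(-9, 0) = -9)
Pow(Function('v')(Add(Mul(-5, 5), 0), -29), 2) = Pow(-9, 2) = 81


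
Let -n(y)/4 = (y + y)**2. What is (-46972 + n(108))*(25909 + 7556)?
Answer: -7817290140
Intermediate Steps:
n(y) = -16*y**2 (n(y) = -4*(y + y)**2 = -4*4*y**2 = -16*y**2)
(-46972 + n(108))*(25909 + 7556) = (-46972 - 16*108**2)*(25909 + 7556) = (-46972 - 16*11664)*33465 = (-46972 - 186624)*33465 = -233596*33465 = -7817290140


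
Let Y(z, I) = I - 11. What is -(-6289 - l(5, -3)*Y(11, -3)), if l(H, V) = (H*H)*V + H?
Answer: 7269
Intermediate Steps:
Y(z, I) = -11 + I
l(H, V) = H + V*H² (l(H, V) = H²*V + H = V*H² + H = H + V*H²)
-(-6289 - l(5, -3)*Y(11, -3)) = -(-6289 - 5*(1 + 5*(-3))*(-11 - 3)) = -(-6289 - 5*(1 - 15)*(-14)) = -(-6289 - 5*(-14)*(-14)) = -(-6289 - (-70)*(-14)) = -(-6289 - 1*980) = -(-6289 - 980) = -1*(-7269) = 7269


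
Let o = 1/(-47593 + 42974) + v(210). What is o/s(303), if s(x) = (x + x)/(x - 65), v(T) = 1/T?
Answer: 74953/41986710 ≈ 0.0017852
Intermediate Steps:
s(x) = 2*x/(-65 + x) (s(x) = (2*x)/(-65 + x) = 2*x/(-65 + x))
o = 4409/969990 (o = 1/(-47593 + 42974) + 1/210 = 1/(-4619) + 1/210 = -1/4619 + 1/210 = 4409/969990 ≈ 0.0045454)
o/s(303) = 4409/(969990*((2*303/(-65 + 303)))) = 4409/(969990*((2*303/238))) = 4409/(969990*((2*303*(1/238)))) = 4409/(969990*(303/119)) = (4409/969990)*(119/303) = 74953/41986710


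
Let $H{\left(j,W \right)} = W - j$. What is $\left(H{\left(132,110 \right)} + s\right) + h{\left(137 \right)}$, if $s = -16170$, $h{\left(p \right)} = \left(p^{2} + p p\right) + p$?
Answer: $21483$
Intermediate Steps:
$h{\left(p \right)} = p + 2 p^{2}$ ($h{\left(p \right)} = \left(p^{2} + p^{2}\right) + p = 2 p^{2} + p = p + 2 p^{2}$)
$\left(H{\left(132,110 \right)} + s\right) + h{\left(137 \right)} = \left(\left(110 - 132\right) - 16170\right) + 137 \left(1 + 2 \cdot 137\right) = \left(\left(110 - 132\right) - 16170\right) + 137 \left(1 + 274\right) = \left(-22 - 16170\right) + 137 \cdot 275 = -16192 + 37675 = 21483$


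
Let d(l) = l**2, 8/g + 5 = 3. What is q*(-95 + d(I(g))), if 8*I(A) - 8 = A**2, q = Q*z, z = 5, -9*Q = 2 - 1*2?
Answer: 0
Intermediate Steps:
g = -4 (g = 8/(-5 + 3) = 8/(-2) = 8*(-1/2) = -4)
Q = 0 (Q = -(2 - 1*2)/9 = -(2 - 2)/9 = -1/9*0 = 0)
q = 0 (q = 0*5 = 0)
I(A) = 1 + A**2/8
q*(-95 + d(I(g))) = 0*(-95 + (1 + (1/8)*(-4)**2)**2) = 0*(-95 + (1 + (1/8)*16)**2) = 0*(-95 + (1 + 2)**2) = 0*(-95 + 3**2) = 0*(-95 + 9) = 0*(-86) = 0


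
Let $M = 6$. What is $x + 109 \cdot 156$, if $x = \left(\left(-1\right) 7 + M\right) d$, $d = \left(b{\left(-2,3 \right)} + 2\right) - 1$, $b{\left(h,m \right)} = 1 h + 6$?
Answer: $16999$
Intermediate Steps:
$b{\left(h,m \right)} = 6 + h$ ($b{\left(h,m \right)} = h + 6 = 6 + h$)
$d = 5$ ($d = \left(\left(6 - 2\right) + 2\right) - 1 = \left(4 + 2\right) - 1 = 6 - 1 = 5$)
$x = -5$ ($x = \left(\left(-1\right) 7 + 6\right) 5 = \left(-7 + 6\right) 5 = \left(-1\right) 5 = -5$)
$x + 109 \cdot 156 = -5 + 109 \cdot 156 = -5 + 17004 = 16999$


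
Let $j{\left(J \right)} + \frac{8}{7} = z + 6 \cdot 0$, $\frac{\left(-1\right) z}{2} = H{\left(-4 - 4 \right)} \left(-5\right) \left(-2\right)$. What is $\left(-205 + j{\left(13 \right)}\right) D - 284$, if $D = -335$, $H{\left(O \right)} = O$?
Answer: $\frac{106217}{7} \approx 15174.0$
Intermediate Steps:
$z = 160$ ($z = - 2 \left(-4 - 4\right) \left(-5\right) \left(-2\right) = - 2 \left(-8\right) \left(-5\right) \left(-2\right) = - 2 \cdot 40 \left(-2\right) = \left(-2\right) \left(-80\right) = 160$)
$j{\left(J \right)} = \frac{1112}{7}$ ($j{\left(J \right)} = - \frac{8}{7} + \left(160 + 6 \cdot 0\right) = - \frac{8}{7} + \left(160 + 0\right) = - \frac{8}{7} + 160 = \frac{1112}{7}$)
$\left(-205 + j{\left(13 \right)}\right) D - 284 = \left(-205 + \frac{1112}{7}\right) \left(-335\right) - 284 = \left(- \frac{323}{7}\right) \left(-335\right) - 284 = \frac{108205}{7} - 284 = \frac{106217}{7}$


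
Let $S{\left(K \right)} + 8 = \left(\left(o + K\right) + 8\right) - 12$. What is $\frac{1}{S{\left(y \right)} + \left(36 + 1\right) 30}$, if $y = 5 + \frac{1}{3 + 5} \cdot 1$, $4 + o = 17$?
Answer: $\frac{8}{8929} \approx 0.00089596$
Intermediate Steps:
$o = 13$ ($o = -4 + 17 = 13$)
$y = \frac{41}{8}$ ($y = 5 + \frac{1}{8} \cdot 1 = 5 + \frac{1}{8} = \frac{41}{8} \approx 5.125$)
$S{\left(K \right)} = 1 + K$ ($S{\left(K \right)} = -8 + \left(\left(\left(13 + K\right) + 8\right) - 12\right) = -8 + \left(\left(21 + K\right) - 12\right) = -8 + \left(9 + K\right) = 1 + K$)
$\frac{1}{S{\left(y \right)} + \left(36 + 1\right) 30} = \frac{1}{\left(1 + \frac{41}{8}\right) + \left(36 + 1\right) 30} = \frac{1}{\frac{49}{8} + 37 \cdot 30} = \frac{1}{\frac{49}{8} + 1110} = \frac{1}{\frac{8929}{8}} = \frac{8}{8929}$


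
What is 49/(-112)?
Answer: -7/16 ≈ -0.43750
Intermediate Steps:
49/(-112) = 49*(-1/112) = -7/16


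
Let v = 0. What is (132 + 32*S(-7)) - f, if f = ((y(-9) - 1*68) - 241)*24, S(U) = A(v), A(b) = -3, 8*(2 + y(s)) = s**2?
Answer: 7257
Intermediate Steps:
y(s) = -2 + s**2/8
S(U) = -3
f = -7221 (f = (((-2 + (1/8)*(-9)**2) - 1*68) - 241)*24 = (((-2 + (1/8)*81) - 68) - 241)*24 = (((-2 + 81/8) - 68) - 241)*24 = ((65/8 - 68) - 241)*24 = (-479/8 - 241)*24 = -2407/8*24 = -7221)
(132 + 32*S(-7)) - f = (132 + 32*(-3)) - 1*(-7221) = (132 - 96) + 7221 = 36 + 7221 = 7257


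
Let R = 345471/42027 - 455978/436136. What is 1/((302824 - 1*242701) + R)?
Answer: 3054914612/183692549376051 ≈ 1.6631e-5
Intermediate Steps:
R = 21918158775/3054914612 (R = 345471*(1/42027) - 455978*1/436136 = 115157/14009 - 227989/218068 = 21918158775/3054914612 ≈ 7.1747)
1/((302824 - 1*242701) + R) = 1/((302824 - 1*242701) + 21918158775/3054914612) = 1/((302824 - 242701) + 21918158775/3054914612) = 1/(60123 + 21918158775/3054914612) = 1/(183692549376051/3054914612) = 3054914612/183692549376051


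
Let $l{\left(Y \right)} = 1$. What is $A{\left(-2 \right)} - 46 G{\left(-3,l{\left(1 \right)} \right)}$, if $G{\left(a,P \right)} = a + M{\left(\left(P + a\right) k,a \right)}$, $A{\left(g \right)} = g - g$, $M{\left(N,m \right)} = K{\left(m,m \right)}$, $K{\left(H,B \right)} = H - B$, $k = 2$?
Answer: $138$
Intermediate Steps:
$M{\left(N,m \right)} = 0$ ($M{\left(N,m \right)} = m - m = 0$)
$A{\left(g \right)} = 0$
$G{\left(a,P \right)} = a$ ($G{\left(a,P \right)} = a + 0 = a$)
$A{\left(-2 \right)} - 46 G{\left(-3,l{\left(1 \right)} \right)} = 0 - -138 = 0 + 138 = 138$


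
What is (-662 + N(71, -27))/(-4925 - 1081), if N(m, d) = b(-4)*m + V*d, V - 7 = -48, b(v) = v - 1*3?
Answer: 2/231 ≈ 0.0086580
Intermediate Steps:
b(v) = -3 + v (b(v) = v - 3 = -3 + v)
V = -41 (V = 7 - 48 = -41)
N(m, d) = -41*d - 7*m (N(m, d) = (-3 - 4)*m - 41*d = -7*m - 41*d = -41*d - 7*m)
(-662 + N(71, -27))/(-4925 - 1081) = (-662 + (-41*(-27) - 7*71))/(-4925 - 1081) = (-662 + (1107 - 497))/(-6006) = (-662 + 610)*(-1/6006) = -52*(-1/6006) = 2/231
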